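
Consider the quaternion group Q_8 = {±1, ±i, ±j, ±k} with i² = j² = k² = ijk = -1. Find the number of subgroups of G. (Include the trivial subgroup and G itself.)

6

|G| = 8, so by Lagrange every subgroup order divides 8. Divisors: 1, 2, 4, 8.
Subgroups by order — order 1: 1; order 2: 1; order 4: 3; order 8: 1.
Total: 1 + 1 + 3 + 1 = 6.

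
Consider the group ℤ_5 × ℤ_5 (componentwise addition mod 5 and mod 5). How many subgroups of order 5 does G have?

|G| = 25 and 5 | 25, so subgroups of order 5 are possible by Lagrange.
The subgroups of order 5 are: {(0,0), (0,1), (0,2), (0,3), (0,4)}; {(0,0), (1,0), (2,0), (3,0), (4,0)}; {(0,0), (1,1), (2,2), (3,3), (4,4)}; {(0,0), (1,2), (2,4), (3,1), (4,3)}; … (6 in all).
So G has 6 subgroups of order 5.

6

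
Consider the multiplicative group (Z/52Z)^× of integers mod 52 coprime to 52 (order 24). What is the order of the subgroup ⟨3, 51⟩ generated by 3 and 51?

|⟨3⟩| = 6 and |⟨51⟩| = 2, so |H| is a multiple of lcm(6, 2) = 6 and divides |G| = 24.
Closing under the operation: H = {1, 3, 9, 17, 23, 25, 27, 29, 35, 43, 49, 51}, so |H| = 12.

12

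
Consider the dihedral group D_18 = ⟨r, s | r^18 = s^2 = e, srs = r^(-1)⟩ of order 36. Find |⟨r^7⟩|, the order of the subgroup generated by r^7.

Computing powers of r^7: the smallest k with (r^7)^k = e is k = 18.

18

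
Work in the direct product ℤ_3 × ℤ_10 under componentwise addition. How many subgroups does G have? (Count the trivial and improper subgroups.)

8

|G| = 30, so by Lagrange every subgroup order divides 30. Divisors: 1, 2, 3, 5, 6, 10, 15, 30.
Subgroups by order — order 1: 1; order 2: 1; order 3: 1; order 5: 1; order 6: 1; order 10: 1; order 15: 1; order 30: 1.
Total: 1 + 1 + 1 + 1 + 1 + 1 + 1 + 1 = 8.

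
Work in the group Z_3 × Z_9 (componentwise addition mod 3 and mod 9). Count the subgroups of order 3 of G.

4

|G| = 27 and 3 | 27, so subgroups of order 3 are possible by Lagrange.
The subgroups of order 3 are: {(0,0), (0,3), (0,6)}; {(0,0), (1,0), (2,0)}; {(0,0), (1,3), (2,6)}; {(0,0), (1,6), (2,3)}.
So G has 4 subgroups of order 3.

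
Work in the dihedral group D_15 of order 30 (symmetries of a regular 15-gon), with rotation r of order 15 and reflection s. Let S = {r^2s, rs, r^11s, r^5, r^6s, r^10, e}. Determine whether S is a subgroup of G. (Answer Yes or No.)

No

|S| = 7 does not divide |G| = 30, so by Lagrange S is not a subgroup.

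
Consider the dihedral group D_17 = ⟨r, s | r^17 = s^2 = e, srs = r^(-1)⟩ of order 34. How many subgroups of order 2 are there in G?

17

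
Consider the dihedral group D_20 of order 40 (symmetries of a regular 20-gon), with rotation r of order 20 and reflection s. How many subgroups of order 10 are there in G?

5

|G| = 40 and 10 | 40, so subgroups of order 10 are possible by Lagrange.
The subgroups of order 10 are: {e, r^2, r^4, r^6, r^8, r^10, r^12, r^14, r^16, r^18}; {e, r^4, r^8, r^12, r^16, r^2s, r^6s, r^10s, r^14s, r^18s}; {e, r^4, r^8, r^12, r^16, r^3s, r^7s, r^11s, r^15s, r^19s}; {e, r^4, r^8, r^12, r^16, s, r^4s, r^8s, r^12s, r^16s}; … (5 in all).
So G has 5 subgroups of order 10.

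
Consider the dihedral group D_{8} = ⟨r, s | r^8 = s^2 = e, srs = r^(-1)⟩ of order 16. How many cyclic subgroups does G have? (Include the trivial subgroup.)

12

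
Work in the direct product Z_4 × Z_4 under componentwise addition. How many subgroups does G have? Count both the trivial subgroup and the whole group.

|G| = 16, so by Lagrange every subgroup order divides 16. Divisors: 1, 2, 4, 8, 16.
Subgroups by order — order 1: 1; order 2: 3; order 4: 7; order 8: 3; order 16: 1.
Total: 1 + 3 + 7 + 3 + 1 = 15.

15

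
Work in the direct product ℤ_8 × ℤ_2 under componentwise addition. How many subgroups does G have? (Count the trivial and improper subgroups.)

11

|G| = 16, so by Lagrange every subgroup order divides 16. Divisors: 1, 2, 4, 8, 16.
Subgroups by order — order 1: 1; order 2: 3; order 4: 3; order 8: 3; order 16: 1.
Total: 1 + 3 + 3 + 3 + 1 = 11.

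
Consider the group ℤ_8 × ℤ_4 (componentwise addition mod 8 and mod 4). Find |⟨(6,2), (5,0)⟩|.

|⟨(6,2)⟩| = 4 and |⟨(5,0)⟩| = 8, so |H| is a multiple of lcm(4, 8) = 8 and divides |G| = 32.
Closing under the operation: H = {(0,0), (0,2), (1,0), (1,2), (2,0), (2,2), (3,0), (3,2), (4,0), (4,2), (5,0), (5,2), (6,0), (6,2), (7,0), (7,2)}, so |H| = 16.

16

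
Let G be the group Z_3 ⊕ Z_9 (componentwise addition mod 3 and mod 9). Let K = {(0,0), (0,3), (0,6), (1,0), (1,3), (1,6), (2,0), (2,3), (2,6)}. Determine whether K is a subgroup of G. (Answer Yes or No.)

|K| = 9 divides |G| = 27, consistent with Lagrange.
K contains the identity, every element's inverse is in K, and K is closed under +: it is a subgroup.

Yes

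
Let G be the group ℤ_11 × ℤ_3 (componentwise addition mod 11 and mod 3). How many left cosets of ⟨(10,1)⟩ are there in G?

|⟨(10,1)⟩| = 33 and |G| = 33.
By Lagrange, [G : H] = |G|/|H| = 33/33 = 1.

1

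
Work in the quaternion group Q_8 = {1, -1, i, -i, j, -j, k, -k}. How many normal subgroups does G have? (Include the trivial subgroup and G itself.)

6

G has 6 subgroups. Checking conjugation-invariance by order — order 1: 1/1 normal; order 2: 1/1 normal; order 4: 3/3 normal; order 8: 1/1 normal.
Total normal subgroups: 6.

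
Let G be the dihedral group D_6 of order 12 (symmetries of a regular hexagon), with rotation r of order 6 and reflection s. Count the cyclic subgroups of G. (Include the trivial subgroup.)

Each element a generates a cyclic subgroup ⟨a⟩; distinct elements may generate the same one (a cyclic group of order d has φ(d) generators).
Cyclic subgroups by order — order 1: 1; order 2: 7; order 3: 1; order 6: 1.
Total: 10.

10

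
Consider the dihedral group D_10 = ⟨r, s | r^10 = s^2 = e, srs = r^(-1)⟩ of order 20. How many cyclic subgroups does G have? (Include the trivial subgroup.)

14

Group the elements of G by the cyclic subgroup they generate; each cyclic subgroup of order d accounts for φ(d) elements.
Cyclic subgroups by order — order 1: 1; order 2: 11; order 5: 1; order 10: 1.
Total: 14.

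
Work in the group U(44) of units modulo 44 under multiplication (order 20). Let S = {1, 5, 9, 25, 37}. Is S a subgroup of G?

Yes

|S| = 5 divides |G| = 20, consistent with Lagrange.
S contains the identity, every element's inverse is in S, and S is closed under ·: it is a subgroup.
In fact S = ⟨5⟩.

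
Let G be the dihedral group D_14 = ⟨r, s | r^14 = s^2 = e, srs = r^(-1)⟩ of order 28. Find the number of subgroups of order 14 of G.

3

|G| = 28 and 14 | 28, so subgroups of order 14 are possible by Lagrange.
The subgroups of order 14 are: {e, r, r^2, r^3, r^4, r^5, r^6, r^7, r^8, r^9, r^10, r^11, r^12, r^13}; {e, r^2, r^4, r^6, r^8, r^10, r^12, s, r^2s, r^4s, r^6s, r^8s, r^10s, r^12s}; {e, r^2, r^4, r^6, r^8, r^10, r^12, rs, r^3s, r^5s, r^7s, r^9s, r^11s, r^13s}.
So G has 3 subgroups of order 14.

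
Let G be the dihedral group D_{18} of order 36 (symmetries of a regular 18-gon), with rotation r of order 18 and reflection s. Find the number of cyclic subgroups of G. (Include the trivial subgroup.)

A cyclic subgroup of order d is generated by each of its φ(d) elements of order d, so the cyclic subgroups of order d number (#elements of order d)/φ(d).
Cyclic subgroups by order — order 1: 1; order 2: 19; order 3: 1; order 6: 1; order 9: 1; order 18: 1.
Total: 24.

24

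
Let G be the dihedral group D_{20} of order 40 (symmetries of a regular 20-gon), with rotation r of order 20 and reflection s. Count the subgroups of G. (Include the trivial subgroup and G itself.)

|G| = 40, so by Lagrange every subgroup order divides 40. Divisors: 1, 2, 4, 5, 8, 10, 20, 40.
Subgroups by order — order 1: 1; order 2: 21; order 4: 11; order 5: 1; order 8: 5; order 10: 5; order 20: 3; order 40: 1.
Total: 1 + 21 + 11 + 1 + 5 + 5 + 3 + 1 = 48.

48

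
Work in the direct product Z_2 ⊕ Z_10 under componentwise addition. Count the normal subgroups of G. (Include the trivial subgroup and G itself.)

G is abelian, so every subgroup is normal.
G has 10 subgroups in total, hence 10 normal subgroups.

10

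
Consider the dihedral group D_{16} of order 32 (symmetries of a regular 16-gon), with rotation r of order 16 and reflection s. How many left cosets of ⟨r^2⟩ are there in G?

4

|⟨r^2⟩| = 8 and |G| = 32.
By Lagrange, [G : H] = |G|/|H| = 32/8 = 4.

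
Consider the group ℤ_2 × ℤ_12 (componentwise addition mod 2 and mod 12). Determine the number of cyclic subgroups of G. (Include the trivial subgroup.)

A cyclic subgroup of order d is generated by each of its φ(d) elements of order d, so the cyclic subgroups of order d number (#elements of order d)/φ(d).
Cyclic subgroups by order — order 1: 1; order 2: 3; order 3: 1; order 4: 2; order 6: 3; order 12: 2.
Total: 12.

12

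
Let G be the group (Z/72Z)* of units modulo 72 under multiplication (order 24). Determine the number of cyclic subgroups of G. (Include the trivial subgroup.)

Each element a generates a cyclic subgroup ⟨a⟩; distinct elements may generate the same one (a cyclic group of order d has φ(d) generators).
Cyclic subgroups by order — order 1: 1; order 2: 7; order 3: 1; order 6: 7.
Total: 16.

16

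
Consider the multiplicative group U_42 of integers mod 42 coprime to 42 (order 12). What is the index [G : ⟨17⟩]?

|⟨17⟩| = 6 and |G| = 12.
By Lagrange, [G : H] = |G|/|H| = 12/6 = 2.

2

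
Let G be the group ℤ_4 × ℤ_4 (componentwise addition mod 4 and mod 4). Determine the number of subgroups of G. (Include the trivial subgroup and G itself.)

15

|G| = 16, so by Lagrange every subgroup order divides 16. Divisors: 1, 2, 4, 8, 16.
Subgroups by order — order 1: 1; order 2: 3; order 4: 7; order 8: 3; order 16: 1.
Total: 1 + 3 + 7 + 3 + 1 = 15.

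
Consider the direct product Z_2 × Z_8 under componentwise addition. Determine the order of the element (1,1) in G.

The order of (1,1) in Z_2 × Z_8 is lcm(ord(1) in Z_2, ord(1) in Z_8).
ord(1) = 2 and ord(1) = 8, so |⟨(1,1)⟩| = lcm(2, 8) = 8.

8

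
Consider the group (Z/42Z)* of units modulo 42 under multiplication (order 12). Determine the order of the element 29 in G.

2

Compute successive powers of 29 mod 42: 29, 1; 29^2 ≡ 1 (mod 42).
So |⟨29⟩| = 2.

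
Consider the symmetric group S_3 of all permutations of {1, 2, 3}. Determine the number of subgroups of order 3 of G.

1

|G| = 6 and 3 | 6, so subgroups of order 3 are possible by Lagrange.
The subgroups of order 3 are: {e, (1 2 3), (1 3 2)}.
So G has 1 subgroup of order 3.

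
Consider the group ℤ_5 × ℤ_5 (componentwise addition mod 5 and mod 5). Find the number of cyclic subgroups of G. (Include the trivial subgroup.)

7

Group the elements of G by the cyclic subgroup they generate; each cyclic subgroup of order d accounts for φ(d) elements.
Cyclic subgroups by order — order 1: 1; order 5: 6.
Total: 7.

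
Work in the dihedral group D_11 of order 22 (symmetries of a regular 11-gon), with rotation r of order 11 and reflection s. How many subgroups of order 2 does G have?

|G| = 22 and 2 | 22, so subgroups of order 2 are possible by Lagrange.
The subgroups of order 2 are: {e, r^10s}; {e, r^2s}; {e, r^3s}; {e, r^4s}; … (11 in all).
So G has 11 subgroups of order 2.

11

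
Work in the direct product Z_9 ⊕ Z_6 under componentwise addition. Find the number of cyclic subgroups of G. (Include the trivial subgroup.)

Group the elements of G by the cyclic subgroup they generate; each cyclic subgroup of order d accounts for φ(d) elements.
Cyclic subgroups by order — order 1: 1; order 2: 1; order 3: 4; order 6: 4; order 9: 3; order 18: 3.
Total: 16.

16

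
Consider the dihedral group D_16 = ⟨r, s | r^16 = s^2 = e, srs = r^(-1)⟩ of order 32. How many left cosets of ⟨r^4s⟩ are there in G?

16

|⟨r^4s⟩| = 2 and |G| = 32.
By Lagrange, [G : H] = |G|/|H| = 32/2 = 16.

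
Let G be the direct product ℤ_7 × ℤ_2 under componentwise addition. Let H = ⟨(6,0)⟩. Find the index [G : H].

|⟨(6,0)⟩| = 7 and |G| = 14.
By Lagrange, [G : H] = |G|/|H| = 14/7 = 2.

2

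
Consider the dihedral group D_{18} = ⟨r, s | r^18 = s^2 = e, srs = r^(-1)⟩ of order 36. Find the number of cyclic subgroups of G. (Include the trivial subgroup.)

24

Each element a generates a cyclic subgroup ⟨a⟩; distinct elements may generate the same one (a cyclic group of order d has φ(d) generators).
Cyclic subgroups by order — order 1: 1; order 2: 19; order 3: 1; order 6: 1; order 9: 1; order 18: 1.
Total: 24.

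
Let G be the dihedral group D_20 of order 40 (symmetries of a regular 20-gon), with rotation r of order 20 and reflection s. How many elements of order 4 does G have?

2

The elements of order 4 are: r^5, r^15.
That's 2.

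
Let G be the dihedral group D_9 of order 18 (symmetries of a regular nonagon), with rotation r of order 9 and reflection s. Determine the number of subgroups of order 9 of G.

1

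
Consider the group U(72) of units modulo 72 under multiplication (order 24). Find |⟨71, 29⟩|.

|⟨71⟩| = 2 and |⟨29⟩| = 6, so |H| is a multiple of lcm(2, 6) = 6 and divides |G| = 24.
Closing under the operation: H = {1, 5, 19, 23, 25, 29, 43, 47, 49, 53, 67, 71}, so |H| = 12.

12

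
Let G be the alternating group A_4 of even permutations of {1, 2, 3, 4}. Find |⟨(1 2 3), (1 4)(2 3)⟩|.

12

|⟨(1 2 3)⟩| = 3 and |⟨(1 4)(2 3)⟩| = 2, so |H| is a multiple of lcm(3, 2) = 6 and divides |G| = 12.
Closing {(1 2 3), (1 4)(2 3)} under the group operation gives all of G, so |H| = 12.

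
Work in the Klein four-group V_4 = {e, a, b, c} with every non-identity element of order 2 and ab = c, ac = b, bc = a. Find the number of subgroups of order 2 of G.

3

|G| = 4 and 2 | 4, so subgroups of order 2 are possible by Lagrange.
The subgroups of order 2 are: {e, a}; {e, b}; {e, c}.
So G has 3 subgroups of order 2.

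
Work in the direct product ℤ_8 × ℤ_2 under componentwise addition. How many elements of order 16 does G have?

An element (a,b) has order lcm(ord(a), ord(b)); count pairs with lcm equal to 16.
Enumerating gives 0 such elements.

0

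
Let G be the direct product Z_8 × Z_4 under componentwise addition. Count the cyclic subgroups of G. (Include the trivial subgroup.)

A cyclic subgroup of order d is generated by each of its φ(d) elements of order d, so the cyclic subgroups of order d number (#elements of order d)/φ(d).
Cyclic subgroups by order — order 1: 1; order 2: 3; order 4: 6; order 8: 4.
Total: 14.

14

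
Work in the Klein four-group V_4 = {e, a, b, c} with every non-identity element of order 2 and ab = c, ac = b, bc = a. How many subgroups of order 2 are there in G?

|G| = 4 and 2 | 4, so subgroups of order 2 are possible by Lagrange.
The subgroups of order 2 are: {e, a}; {e, b}; {e, c}.
So G has 3 subgroups of order 2.

3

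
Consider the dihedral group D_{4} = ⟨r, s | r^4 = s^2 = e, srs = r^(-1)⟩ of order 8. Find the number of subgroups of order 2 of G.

|G| = 8 and 2 | 8, so subgroups of order 2 are possible by Lagrange.
The subgroups of order 2 are: {e, r^2}; {e, r^2s}; {e, r^3s}; {e, rs}; … (5 in all).
So G has 5 subgroups of order 2.

5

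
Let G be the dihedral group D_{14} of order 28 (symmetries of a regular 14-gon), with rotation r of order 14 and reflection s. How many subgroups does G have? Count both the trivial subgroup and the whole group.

28

|G| = 28, so by Lagrange every subgroup order divides 28. Divisors: 1, 2, 4, 7, 14, 28.
Subgroups by order — order 1: 1; order 2: 15; order 4: 7; order 7: 1; order 14: 3; order 28: 1.
Total: 1 + 15 + 7 + 1 + 3 + 1 = 28.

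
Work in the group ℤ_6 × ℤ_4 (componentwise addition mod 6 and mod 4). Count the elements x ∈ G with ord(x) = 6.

6

An element (a,b) has order lcm(ord(a), ord(b)); count pairs with lcm equal to 6.
Enumerating gives 6 such elements.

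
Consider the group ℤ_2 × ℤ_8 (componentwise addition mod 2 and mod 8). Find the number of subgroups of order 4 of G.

|G| = 16 and 4 | 16, so subgroups of order 4 are possible by Lagrange.
The subgroups of order 4 are: {(0,0), (0,2), (0,4), (0,6)}; {(0,0), (0,4), (1,0), (1,4)}; {(0,0), (0,4), (1,2), (1,6)}.
So G has 3 subgroups of order 4.

3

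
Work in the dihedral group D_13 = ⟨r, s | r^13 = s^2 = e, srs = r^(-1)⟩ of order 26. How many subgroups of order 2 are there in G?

13

|G| = 26 and 2 | 26, so subgroups of order 2 are possible by Lagrange.
The subgroups of order 2 are: {e, r^10s}; {e, r^11s}; {e, r^12s}; {e, r^2s}; … (13 in all).
So G has 13 subgroups of order 2.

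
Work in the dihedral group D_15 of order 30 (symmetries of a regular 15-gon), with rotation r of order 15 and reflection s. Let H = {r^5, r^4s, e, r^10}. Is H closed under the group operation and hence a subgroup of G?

No

|H| = 4 does not divide |G| = 30, so by Lagrange H is not a subgroup.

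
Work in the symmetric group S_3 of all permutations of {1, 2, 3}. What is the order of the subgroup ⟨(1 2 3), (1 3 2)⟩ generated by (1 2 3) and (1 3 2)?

|⟨(1 2 3)⟩| = 3 and |⟨(1 3 2)⟩| = 3, so |H| is a multiple of lcm(3, 3) = 3 and divides |G| = 6.
Closing under the operation: H = {e, (1 2 3), (1 3 2)}, so |H| = 3.

3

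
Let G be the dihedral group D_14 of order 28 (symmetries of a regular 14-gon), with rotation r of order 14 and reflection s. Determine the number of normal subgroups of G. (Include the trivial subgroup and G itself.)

G has 28 subgroups. Checking conjugation-invariance by order — order 1: 1/1 normal; order 2: 1/15 normal; order 4: 0/7 normal; order 7: 1/1 normal; order 14: 3/3 normal; order 28: 1/1 normal.
Total normal subgroups: 7.

7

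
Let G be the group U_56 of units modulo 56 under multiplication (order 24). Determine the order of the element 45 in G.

Compute successive powers of 45 mod 56: 45, 9, 13, 25, 5, 1; 45^6 ≡ 1 (mod 56).
So |⟨45⟩| = 6.

6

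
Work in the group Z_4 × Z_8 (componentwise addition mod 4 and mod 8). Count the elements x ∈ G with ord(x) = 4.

12

An element (a,b) has order lcm(ord(a), ord(b)); count pairs with lcm equal to 4.
Enumerating gives 12 such elements.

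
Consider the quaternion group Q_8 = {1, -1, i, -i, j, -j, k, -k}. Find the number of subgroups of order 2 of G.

|G| = 8 and 2 | 8, so subgroups of order 2 are possible by Lagrange.
The subgroups of order 2 are: {1, -1}.
So G has 1 subgroup of order 2.

1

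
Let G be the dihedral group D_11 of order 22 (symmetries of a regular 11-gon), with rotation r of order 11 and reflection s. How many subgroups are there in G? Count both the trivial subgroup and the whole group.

14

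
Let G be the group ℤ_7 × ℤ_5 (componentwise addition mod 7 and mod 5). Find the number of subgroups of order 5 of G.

|G| = 35 and 5 | 35, so subgroups of order 5 are possible by Lagrange.
The subgroups of order 5 are: {(0,0), (0,1), (0,2), (0,3), (0,4)}.
So G has 1 subgroup of order 5.

1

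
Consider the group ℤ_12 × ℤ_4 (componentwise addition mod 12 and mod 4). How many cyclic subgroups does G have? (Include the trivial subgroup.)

Group the elements of G by the cyclic subgroup they generate; each cyclic subgroup of order d accounts for φ(d) elements.
Cyclic subgroups by order — order 1: 1; order 2: 3; order 3: 1; order 4: 6; order 6: 3; order 12: 6.
Total: 20.

20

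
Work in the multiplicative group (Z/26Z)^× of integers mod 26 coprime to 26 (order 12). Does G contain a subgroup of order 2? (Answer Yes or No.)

Yes

2 | 12. A subgroup of order 2 is {1, 25}.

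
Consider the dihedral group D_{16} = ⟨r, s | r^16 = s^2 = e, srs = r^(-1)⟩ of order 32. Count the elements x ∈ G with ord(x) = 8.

The elements of order 8 are: r^2, r^6, r^10, r^14.
That's 4.

4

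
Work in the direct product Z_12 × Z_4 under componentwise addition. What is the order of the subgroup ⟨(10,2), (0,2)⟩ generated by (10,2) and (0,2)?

|⟨(10,2)⟩| = 6 and |⟨(0,2)⟩| = 2, so |H| is a multiple of lcm(6, 2) = 6 and divides |G| = 48.
Closing under the operation: H = {(0,0), (0,2), (2,0), (2,2), (4,0), (4,2), (6,0), (6,2), (8,0), (8,2), (10,0), (10,2)}, so |H| = 12.

12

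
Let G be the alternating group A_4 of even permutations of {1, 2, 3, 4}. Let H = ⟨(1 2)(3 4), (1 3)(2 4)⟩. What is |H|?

|⟨(1 2)(3 4)⟩| = 2 and |⟨(1 3)(2 4)⟩| = 2, so |H| is a multiple of lcm(2, 2) = 2 and divides |G| = 12.
Closing under the operation: H = {e, (1 2)(3 4), (1 3)(2 4), (1 4)(2 3)}, so |H| = 4.

4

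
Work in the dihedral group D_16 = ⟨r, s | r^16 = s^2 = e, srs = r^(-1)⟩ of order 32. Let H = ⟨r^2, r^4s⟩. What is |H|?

16

|⟨r^2⟩| = 8 and |⟨r^4s⟩| = 2, so |H| is a multiple of lcm(8, 2) = 8 and divides |G| = 32.
Closing under the operation: H = {e, r^2, r^4, r^6, r^8, r^10, r^12, r^14, s, r^2s, r^4s, r^6s, r^8s, r^10s, r^12s, r^14s}, so |H| = 16.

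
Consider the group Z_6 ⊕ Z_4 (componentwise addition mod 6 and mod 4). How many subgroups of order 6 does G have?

3

|G| = 24 and 6 | 24, so subgroups of order 6 are possible by Lagrange.
The subgroups of order 6 are: {(0,0), (0,2), (2,0), (2,2), (4,0), (4,2)}; {(0,0), (1,0), (2,0), (3,0), (4,0), (5,0)}; {(0,0), (1,2), (2,0), (3,2), (4,0), (5,2)}.
So G has 3 subgroups of order 6.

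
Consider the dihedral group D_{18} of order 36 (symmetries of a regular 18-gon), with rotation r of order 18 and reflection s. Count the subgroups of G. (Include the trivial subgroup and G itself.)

45

|G| = 36, so by Lagrange every subgroup order divides 36. Divisors: 1, 2, 3, 4, 6, 9, 12, 18, 36.
Subgroups by order — order 1: 1; order 2: 19; order 3: 1; order 4: 9; order 6: 7; order 9: 1; order 12: 3; order 18: 3; order 36: 1.
Total: 1 + 19 + 1 + 9 + 7 + 1 + 3 + 3 + 1 = 45.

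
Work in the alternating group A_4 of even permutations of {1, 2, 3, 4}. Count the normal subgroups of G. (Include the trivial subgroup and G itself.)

3

G has 10 subgroups. Checking conjugation-invariance by order — order 1: 1/1 normal; order 2: 0/3 normal; order 3: 0/4 normal; order 4: 1/1 normal; order 12: 1/1 normal.
Total normal subgroups: 3.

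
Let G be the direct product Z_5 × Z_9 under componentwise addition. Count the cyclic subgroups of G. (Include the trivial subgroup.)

Group the elements of G by the cyclic subgroup they generate; each cyclic subgroup of order d accounts for φ(d) elements.
Cyclic subgroups by order — order 1: 1; order 3: 1; order 5: 1; order 9: 1; order 15: 1; order 45: 1.
Total: 6.

6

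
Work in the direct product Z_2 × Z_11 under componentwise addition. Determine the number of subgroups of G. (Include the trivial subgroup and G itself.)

4

|G| = 22, so by Lagrange every subgroup order divides 22. Divisors: 1, 2, 11, 22.
Subgroups by order — order 1: 1; order 2: 1; order 11: 1; order 22: 1.
Total: 1 + 1 + 1 + 1 = 4.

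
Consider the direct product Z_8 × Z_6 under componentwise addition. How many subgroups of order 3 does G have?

1

|G| = 48 and 3 | 48, so subgroups of order 3 are possible by Lagrange.
The subgroups of order 3 are: {(0,0), (0,2), (0,4)}.
So G has 1 subgroup of order 3.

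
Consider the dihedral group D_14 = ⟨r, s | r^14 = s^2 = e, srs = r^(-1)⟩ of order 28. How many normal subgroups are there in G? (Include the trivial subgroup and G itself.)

7

G has 28 subgroups. Checking conjugation-invariance by order — order 1: 1/1 normal; order 2: 1/15 normal; order 4: 0/7 normal; order 7: 1/1 normal; order 14: 3/3 normal; order 28: 1/1 normal.
Total normal subgroups: 7.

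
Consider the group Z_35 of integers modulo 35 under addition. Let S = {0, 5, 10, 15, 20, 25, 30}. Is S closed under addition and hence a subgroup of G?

Yes

|S| = 7 divides |G| = 35, consistent with Lagrange.
S contains the identity, every element's inverse is in S, and S is closed under +: it is a subgroup.
In fact S = ⟨20⟩.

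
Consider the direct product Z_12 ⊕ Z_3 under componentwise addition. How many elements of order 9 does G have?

An element (a,b) has order lcm(ord(a), ord(b)); count pairs with lcm equal to 9.
Enumerating gives 0 such elements.

0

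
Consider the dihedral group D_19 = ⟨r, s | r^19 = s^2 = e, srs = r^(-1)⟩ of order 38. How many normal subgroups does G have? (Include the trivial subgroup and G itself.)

3

G has 22 subgroups. Checking conjugation-invariance by order — order 1: 1/1 normal; order 2: 0/19 normal; order 19: 1/1 normal; order 38: 1/1 normal.
Total normal subgroups: 3.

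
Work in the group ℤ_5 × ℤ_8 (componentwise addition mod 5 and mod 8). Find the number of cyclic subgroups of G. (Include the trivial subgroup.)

8

A cyclic subgroup of order d is generated by each of its φ(d) elements of order d, so the cyclic subgroups of order d number (#elements of order d)/φ(d).
Cyclic subgroups by order — order 1: 1; order 2: 1; order 4: 1; order 5: 1; order 8: 1; order 10: 1; order 20: 1; order 40: 1.
Total: 8.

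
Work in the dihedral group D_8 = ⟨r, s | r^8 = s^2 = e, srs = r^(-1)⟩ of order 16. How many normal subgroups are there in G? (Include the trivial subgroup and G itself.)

7

G has 19 subgroups. Checking conjugation-invariance by order — order 1: 1/1 normal; order 2: 1/9 normal; order 4: 1/5 normal; order 8: 3/3 normal; order 16: 1/1 normal.
Total normal subgroups: 7.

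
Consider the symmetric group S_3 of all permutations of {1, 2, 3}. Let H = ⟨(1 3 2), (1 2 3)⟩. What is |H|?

3

|⟨(1 3 2)⟩| = 3 and |⟨(1 2 3)⟩| = 3, so |H| is a multiple of lcm(3, 3) = 3 and divides |G| = 6.
Closing under the operation: H = {e, (1 2 3), (1 3 2)}, so |H| = 3.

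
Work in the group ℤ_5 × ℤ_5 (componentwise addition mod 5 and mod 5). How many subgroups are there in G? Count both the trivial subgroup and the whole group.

8

|G| = 25, so by Lagrange every subgroup order divides 25. Divisors: 1, 5, 25.
Subgroups by order — order 1: 1; order 5: 6; order 25: 1.
Total: 1 + 6 + 1 = 8.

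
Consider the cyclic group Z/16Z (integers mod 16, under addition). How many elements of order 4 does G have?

2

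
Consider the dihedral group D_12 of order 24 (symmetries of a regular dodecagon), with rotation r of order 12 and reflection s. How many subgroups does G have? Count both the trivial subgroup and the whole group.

|G| = 24, so by Lagrange every subgroup order divides 24. Divisors: 1, 2, 3, 4, 6, 8, 12, 24.
Subgroups by order — order 1: 1; order 2: 13; order 3: 1; order 4: 7; order 6: 5; order 8: 3; order 12: 3; order 24: 1.
Total: 1 + 13 + 1 + 7 + 5 + 3 + 3 + 1 = 34.

34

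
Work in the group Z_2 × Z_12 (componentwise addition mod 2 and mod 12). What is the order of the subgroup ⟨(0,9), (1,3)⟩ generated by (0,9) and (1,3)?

8

|⟨(0,9)⟩| = 4 and |⟨(1,3)⟩| = 4, so |H| is a multiple of lcm(4, 4) = 4 and divides |G| = 24.
Closing under the operation: H = {(0,0), (0,3), (0,6), (0,9), (1,0), (1,3), (1,6), (1,9)}, so |H| = 8.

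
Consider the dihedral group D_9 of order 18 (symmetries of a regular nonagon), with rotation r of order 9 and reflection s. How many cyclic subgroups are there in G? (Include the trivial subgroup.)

12

Each element a generates a cyclic subgroup ⟨a⟩; distinct elements may generate the same one (a cyclic group of order d has φ(d) generators).
Cyclic subgroups by order — order 1: 1; order 2: 9; order 3: 1; order 9: 1.
Total: 12.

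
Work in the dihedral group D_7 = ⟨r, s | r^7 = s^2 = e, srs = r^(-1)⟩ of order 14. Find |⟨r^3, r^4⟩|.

7

|⟨r^3⟩| = 7 and |⟨r^4⟩| = 7, so |H| is a multiple of lcm(7, 7) = 7 and divides |G| = 14.
Closing under the operation: H = {e, r, r^2, r^3, r^4, r^5, r^6}, so |H| = 7.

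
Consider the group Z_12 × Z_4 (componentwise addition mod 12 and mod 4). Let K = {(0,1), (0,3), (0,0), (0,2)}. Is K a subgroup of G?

|K| = 4 divides |G| = 48, consistent with Lagrange.
K contains the identity, every element's inverse is in K, and K is closed under +: it is a subgroup.
In fact K = ⟨(0,1)⟩.

Yes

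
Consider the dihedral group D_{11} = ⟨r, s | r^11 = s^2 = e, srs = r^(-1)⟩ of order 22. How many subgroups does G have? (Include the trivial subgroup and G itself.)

|G| = 22, so by Lagrange every subgroup order divides 22. Divisors: 1, 2, 11, 22.
Subgroups by order — order 1: 1; order 2: 11; order 11: 1; order 22: 1.
Total: 1 + 11 + 1 + 1 = 14.

14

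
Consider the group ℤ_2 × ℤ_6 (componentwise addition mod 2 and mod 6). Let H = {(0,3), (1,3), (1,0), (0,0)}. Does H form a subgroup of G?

|H| = 4 divides |G| = 12, consistent with Lagrange.
H contains the identity, every element's inverse is in H, and H is closed under +: it is a subgroup.

Yes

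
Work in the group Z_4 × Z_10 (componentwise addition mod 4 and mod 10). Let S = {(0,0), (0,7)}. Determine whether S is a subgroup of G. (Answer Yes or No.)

No

(0,7) ∈ S but its inverse (0,3) ∉ S, so S is not a subgroup.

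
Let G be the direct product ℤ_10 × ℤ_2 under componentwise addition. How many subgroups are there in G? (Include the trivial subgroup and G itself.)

10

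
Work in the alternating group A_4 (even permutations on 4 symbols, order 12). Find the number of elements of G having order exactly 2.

The elements of order 2 are: (1 2)(3 4), (1 3)(2 4), (1 4)(2 3).
That's 3.

3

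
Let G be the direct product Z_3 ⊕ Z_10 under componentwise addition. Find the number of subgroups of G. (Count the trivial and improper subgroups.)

8

|G| = 30, so by Lagrange every subgroup order divides 30. Divisors: 1, 2, 3, 5, 6, 10, 15, 30.
Subgroups by order — order 1: 1; order 2: 1; order 3: 1; order 5: 1; order 6: 1; order 10: 1; order 15: 1; order 30: 1.
Total: 1 + 1 + 1 + 1 + 1 + 1 + 1 + 1 = 8.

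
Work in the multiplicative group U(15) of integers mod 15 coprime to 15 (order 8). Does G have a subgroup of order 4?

4 | 8. A subgroup of order 4 is {1, 4, 11, 14}.

Yes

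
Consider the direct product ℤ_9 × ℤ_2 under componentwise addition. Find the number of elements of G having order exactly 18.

An element (a,b) has order lcm(ord(a), ord(b)); count pairs with lcm equal to 18.
Enumerating gives 6 such elements.

6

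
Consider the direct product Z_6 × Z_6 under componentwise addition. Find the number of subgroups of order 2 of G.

3

|G| = 36 and 2 | 36, so subgroups of order 2 are possible by Lagrange.
The subgroups of order 2 are: {(0,0), (0,3)}; {(0,0), (3,0)}; {(0,0), (3,3)}.
So G has 3 subgroups of order 2.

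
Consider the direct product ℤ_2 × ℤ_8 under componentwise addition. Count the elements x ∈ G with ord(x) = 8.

8

An element (a,b) has order lcm(ord(a), ord(b)); count pairs with lcm equal to 8.
Enumerating gives 8 such elements.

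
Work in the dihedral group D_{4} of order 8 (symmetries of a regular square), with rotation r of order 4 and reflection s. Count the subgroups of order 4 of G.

3

|G| = 8 and 4 | 8, so subgroups of order 4 are possible by Lagrange.
The subgroups of order 4 are: {e, r, r^2, r^3}; {e, r^2, s, r^2s}; {e, r^2, rs, r^3s}.
So G has 3 subgroups of order 4.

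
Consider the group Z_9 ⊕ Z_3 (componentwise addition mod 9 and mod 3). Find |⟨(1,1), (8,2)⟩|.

9

|⟨(1,1)⟩| = 9 and |⟨(8,2)⟩| = 9, so |H| is a multiple of lcm(9, 9) = 9 and divides |G| = 27.
Closing under the operation: H = {(0,0), (1,1), (2,2), (3,0), (4,1), (5,2), (6,0), (7,1), (8,2)}, so |H| = 9.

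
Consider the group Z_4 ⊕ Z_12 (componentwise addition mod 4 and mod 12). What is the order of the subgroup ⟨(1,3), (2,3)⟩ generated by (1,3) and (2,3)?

|⟨(1,3)⟩| = 4 and |⟨(2,3)⟩| = 4, so |H| is a multiple of lcm(4, 4) = 4 and divides |G| = 48.
Closing under the operation: H = {(0,0), (0,3), (0,6), (0,9), (1,0), (1,3), (1,6), (1,9), (2,0), (2,3), (2,6), (2,9), (3,0), (3,3), (3,6), (3,9)}, so |H| = 16.

16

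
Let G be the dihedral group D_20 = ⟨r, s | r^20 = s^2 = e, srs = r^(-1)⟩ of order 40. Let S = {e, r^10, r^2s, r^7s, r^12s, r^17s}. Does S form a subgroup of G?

|S| = 6 does not divide |G| = 40, so by Lagrange S is not a subgroup.

No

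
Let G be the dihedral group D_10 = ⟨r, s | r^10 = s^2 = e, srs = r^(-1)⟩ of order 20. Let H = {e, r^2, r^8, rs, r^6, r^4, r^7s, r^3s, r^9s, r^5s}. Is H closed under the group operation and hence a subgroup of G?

Yes

|H| = 10 divides |G| = 20, consistent with Lagrange.
H contains the identity, every element's inverse is in H, and H is closed under ·: it is a subgroup.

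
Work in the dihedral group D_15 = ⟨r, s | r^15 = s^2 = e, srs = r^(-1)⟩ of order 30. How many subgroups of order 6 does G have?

5

|G| = 30 and 6 | 30, so subgroups of order 6 are possible by Lagrange.
The subgroups of order 6 are: {e, r^5, r^10, s, r^5s, r^10s}; {e, r^5, r^10, rs, r^6s, r^11s}; {e, r^5, r^10, r^2s, r^7s, r^12s}; {e, r^5, r^10, r^3s, r^8s, r^13s}; … (5 in all).
So G has 5 subgroups of order 6.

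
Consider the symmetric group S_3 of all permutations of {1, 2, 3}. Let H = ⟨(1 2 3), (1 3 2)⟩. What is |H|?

3

|⟨(1 2 3)⟩| = 3 and |⟨(1 3 2)⟩| = 3, so |H| is a multiple of lcm(3, 3) = 3 and divides |G| = 6.
Closing under the operation: H = {e, (1 2 3), (1 3 2)}, so |H| = 3.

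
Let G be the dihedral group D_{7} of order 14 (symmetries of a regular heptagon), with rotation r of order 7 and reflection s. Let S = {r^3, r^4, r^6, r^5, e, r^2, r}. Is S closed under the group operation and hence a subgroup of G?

Yes

|S| = 7 divides |G| = 14, consistent with Lagrange.
S contains the identity, every element's inverse is in S, and S is closed under ·: it is a subgroup.
In fact S = ⟨r^4⟩.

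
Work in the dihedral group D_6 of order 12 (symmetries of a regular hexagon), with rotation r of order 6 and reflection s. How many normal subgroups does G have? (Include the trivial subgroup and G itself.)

7

G has 16 subgroups. Checking conjugation-invariance by order — order 1: 1/1 normal; order 2: 1/7 normal; order 3: 1/1 normal; order 4: 0/3 normal; order 6: 3/3 normal; order 12: 1/1 normal.
Total normal subgroups: 7.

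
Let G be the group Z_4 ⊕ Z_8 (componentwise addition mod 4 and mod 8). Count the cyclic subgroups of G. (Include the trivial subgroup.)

A cyclic subgroup of order d is generated by each of its φ(d) elements of order d, so the cyclic subgroups of order d number (#elements of order d)/φ(d).
Cyclic subgroups by order — order 1: 1; order 2: 3; order 4: 6; order 8: 4.
Total: 14.

14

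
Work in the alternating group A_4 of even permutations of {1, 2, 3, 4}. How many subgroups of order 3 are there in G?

4

|G| = 12 and 3 | 12, so subgroups of order 3 are possible by Lagrange.
The subgroups of order 3 are: {e, (1 2 3), (1 3 2)}; {e, (1 2 4), (1 4 2)}; {e, (1 3 4), (1 4 3)}; {e, (2 3 4), (2 4 3)}.
So G has 4 subgroups of order 3.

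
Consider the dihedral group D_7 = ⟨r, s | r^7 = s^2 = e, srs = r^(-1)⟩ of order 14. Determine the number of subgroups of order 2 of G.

|G| = 14 and 2 | 14, so subgroups of order 2 are possible by Lagrange.
The subgroups of order 2 are: {e, r^2s}; {e, r^3s}; {e, r^4s}; {e, r^5s}; … (7 in all).
So G has 7 subgroups of order 2.

7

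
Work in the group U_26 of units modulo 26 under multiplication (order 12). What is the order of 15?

Compute successive powers of 15 mod 26: 15, 17, 21, 3, 19, 25, 11, 9, …; 15^12 ≡ 1 (mod 26).
So |⟨15⟩| = 12.

12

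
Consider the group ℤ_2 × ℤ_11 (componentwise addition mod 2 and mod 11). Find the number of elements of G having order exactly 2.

1

An element (a,b) has order lcm(ord(a), ord(b)); count pairs with lcm equal to 2.
Enumerating gives 1 such elements.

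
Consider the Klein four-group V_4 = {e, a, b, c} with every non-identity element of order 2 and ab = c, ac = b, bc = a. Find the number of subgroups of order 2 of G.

|G| = 4 and 2 | 4, so subgroups of order 2 are possible by Lagrange.
The subgroups of order 2 are: {e, a}; {e, b}; {e, c}.
So G has 3 subgroups of order 2.

3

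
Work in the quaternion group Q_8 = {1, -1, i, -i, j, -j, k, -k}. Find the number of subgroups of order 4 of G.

3

|G| = 8 and 4 | 8, so subgroups of order 4 are possible by Lagrange.
The subgroups of order 4 are: {1, -1, i, -i}; {1, -1, j, -j}; {1, -1, k, -k}.
So G has 3 subgroups of order 4.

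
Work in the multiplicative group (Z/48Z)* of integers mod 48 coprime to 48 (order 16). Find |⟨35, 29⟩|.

|⟨35⟩| = 4 and |⟨29⟩| = 4, so |H| is a multiple of lcm(4, 4) = 4 and divides |G| = 16.
Closing under the operation: H = {1, 5, 7, 11, 25, 29, 31, 35}, so |H| = 8.

8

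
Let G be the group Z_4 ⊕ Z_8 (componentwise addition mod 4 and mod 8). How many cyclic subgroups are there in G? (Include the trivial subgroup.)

14

Each element a generates a cyclic subgroup ⟨a⟩; distinct elements may generate the same one (a cyclic group of order d has φ(d) generators).
Cyclic subgroups by order — order 1: 1; order 2: 3; order 4: 6; order 8: 4.
Total: 14.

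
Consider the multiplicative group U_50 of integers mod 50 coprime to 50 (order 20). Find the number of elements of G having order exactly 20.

8

The elements of order 20 are: 3, 13, 17, 23, 27, 33, 37, 47.
That's 8.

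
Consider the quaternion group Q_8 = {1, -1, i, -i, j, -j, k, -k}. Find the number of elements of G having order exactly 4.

The elements of order 4 are: i, -i, j, -j, k, -k.
That's 6.

6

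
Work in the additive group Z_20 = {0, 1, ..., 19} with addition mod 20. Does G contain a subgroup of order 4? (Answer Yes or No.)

Yes

4 | 20. A subgroup of order 4 is {0, 5, 10, 15}.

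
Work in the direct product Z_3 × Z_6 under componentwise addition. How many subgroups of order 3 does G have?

4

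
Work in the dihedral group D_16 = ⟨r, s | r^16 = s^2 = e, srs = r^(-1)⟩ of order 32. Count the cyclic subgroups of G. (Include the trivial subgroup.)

21

A cyclic subgroup of order d is generated by each of its φ(d) elements of order d, so the cyclic subgroups of order d number (#elements of order d)/φ(d).
Cyclic subgroups by order — order 1: 1; order 2: 17; order 4: 1; order 8: 1; order 16: 1.
Total: 21.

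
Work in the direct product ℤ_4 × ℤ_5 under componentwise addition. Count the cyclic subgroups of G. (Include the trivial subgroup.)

Group the elements of G by the cyclic subgroup they generate; each cyclic subgroup of order d accounts for φ(d) elements.
Cyclic subgroups by order — order 1: 1; order 2: 1; order 4: 1; order 5: 1; order 10: 1; order 20: 1.
Total: 6.

6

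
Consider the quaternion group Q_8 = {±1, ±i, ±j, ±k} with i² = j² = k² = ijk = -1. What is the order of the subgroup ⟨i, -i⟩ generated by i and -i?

4

|⟨i⟩| = 4 and |⟨-i⟩| = 4, so |H| is a multiple of lcm(4, 4) = 4 and divides |G| = 8.
Closing under the operation: H = {1, -1, i, -i}, so |H| = 4.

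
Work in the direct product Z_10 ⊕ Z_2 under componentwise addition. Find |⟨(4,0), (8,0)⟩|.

|⟨(4,0)⟩| = 5 and |⟨(8,0)⟩| = 5, so |H| is a multiple of lcm(5, 5) = 5 and divides |G| = 20.
Closing under the operation: H = {(0,0), (2,0), (4,0), (6,0), (8,0)}, so |H| = 5.

5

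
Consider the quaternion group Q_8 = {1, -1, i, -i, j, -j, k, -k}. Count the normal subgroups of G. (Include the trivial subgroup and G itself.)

6

G has 6 subgroups. Checking conjugation-invariance by order — order 1: 1/1 normal; order 2: 1/1 normal; order 4: 3/3 normal; order 8: 1/1 normal.
Total normal subgroups: 6.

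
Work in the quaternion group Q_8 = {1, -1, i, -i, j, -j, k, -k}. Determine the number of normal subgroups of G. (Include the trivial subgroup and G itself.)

G has 6 subgroups. Checking conjugation-invariance by order — order 1: 1/1 normal; order 2: 1/1 normal; order 4: 3/3 normal; order 8: 1/1 normal.
Total normal subgroups: 6.

6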